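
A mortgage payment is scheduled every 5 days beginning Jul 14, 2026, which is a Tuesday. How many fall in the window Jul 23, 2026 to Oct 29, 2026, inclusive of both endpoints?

Occurrences land 5·i days after Jul 14, 2026 for i = 0, 1, 2, …
Jul 23, 2026 is 9 days after the start; 9 ÷ 5 = 1 remainder 4; since the remainder is 4, round up to i = 2. First occurrence in the window: #3 on Jul 24, 2026 (2×5 = 10 days in).
Oct 29, 2026 is 107 days after the start; 107 ÷ 5 = 21 remainder 2. Last occurrence in the window: #22 on Oct 27, 2026.
Occurrences #3 through #22: 20 in total.

20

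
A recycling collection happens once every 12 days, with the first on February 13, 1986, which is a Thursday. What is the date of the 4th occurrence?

The 4th occurrence is 3 intervals after the first: 3 × 12 = 36 days after February 13, 1986.
February has 28 days — 15 days to the end of February leaves 21.
21 days into March → March 21, 1986.

March 21, 1986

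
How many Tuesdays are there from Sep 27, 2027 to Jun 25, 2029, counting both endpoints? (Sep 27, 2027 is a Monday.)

91

Sep 27, 2027 is a Monday; the first Tuesday on or after it is Sep 28, 2027 (1 day later).
From Sep 28, 2027 to Jun 25, 2029: 94 + 366 + 176 = 636 days (rest of 2027, 2028, to Jun 25, 2029 in 2029).
636 ÷ 7 = 90 full weeks with remainder 6, so 90 more Tuesdays after the first → 91.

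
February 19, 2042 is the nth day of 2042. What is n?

Days in months before February: 31 = 31.
Plus 19 days into February → day 50.

50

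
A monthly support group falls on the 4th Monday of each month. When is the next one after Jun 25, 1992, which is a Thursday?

Jun 1992 starts on a Monday; its first Monday is the 1st, so the 4th Monday is the 22nd — Jun 22, 1992.
That is not after Jun 25, 1992, so look at Jul 1992.
Jul 1992 starts on a Wednesday; its first Monday is the 6th, so the 4th Monday is the 27th — Jul 27, 1992.

Jul 27, 1992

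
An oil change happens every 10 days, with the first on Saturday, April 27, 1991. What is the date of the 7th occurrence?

June 26, 1991

The 7th occurrence is 6 intervals after the first: 6 × 10 = 60 days after April 27, 1991.
April has 30 days — 3 days to the end of April leaves 57.
May has 31 days (26 left).
26 days into June → June 26, 1991.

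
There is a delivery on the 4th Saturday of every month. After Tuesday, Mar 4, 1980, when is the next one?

Mar 1980 starts on a Saturday; its first Saturday is the 1st, so the 4th Saturday is the 22nd — Mar 22, 1980.
Mar 22, 1980 is after Mar 4, 1980, so that is the next one.

Mar 22, 1980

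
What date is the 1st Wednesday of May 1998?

6 May 1998

The first Wednesday of May 1998 is May 6.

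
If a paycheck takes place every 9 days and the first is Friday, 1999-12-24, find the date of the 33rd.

The 33rd occurrence is 32 intervals after the first: 32 × 9 = 288 days after 1999-12-24.
December has 31 days — 7 days to the end of December leaves 281.
January has 31 days (250 left).
February has 29 days (221 left).
March has 31 days (190 left).
April has 30 days (160 left).
May has 31 days (129 left).
June has 30 days (99 left).
July has 31 days (68 left).
August has 31 days (37 left).
September has 30 days (7 left).
7 days into October → 2000-10-07.

2000-10-07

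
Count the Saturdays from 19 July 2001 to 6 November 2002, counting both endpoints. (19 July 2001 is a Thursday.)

19 July 2001 is a Thursday; the first Saturday on or after it is 21 July 2001 (2 days later).
From 21 July 2001 to 6 November 2002: 163 + 310 = 473 days (rest of 2001, to 6 November 2002 in 2002).
473 ÷ 7 = 67 full weeks with remainder 4, so 67 more Saturdays after the first → 68.

68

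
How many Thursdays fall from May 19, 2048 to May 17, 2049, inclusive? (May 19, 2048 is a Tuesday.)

52

May 19, 2048 is a Tuesday; the first Thursday on or after it is May 21, 2048 (2 days later).
From May 21, 2048 to May 17, 2049: 224 + 137 = 361 days (rest of 2048, to May 17, 2049 in 2049).
361 ÷ 7 = 51 full weeks with remainder 4, so 51 more Thursdays after the first → 52.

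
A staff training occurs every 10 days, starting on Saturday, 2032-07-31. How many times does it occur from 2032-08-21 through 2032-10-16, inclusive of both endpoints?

5

Occurrences land 10·i days after 2032-07-31 for i = 0, 1, 2, …
2032-08-21 is 21 days after the start; 21 ÷ 10 = 2 remainder 1; since the remainder is 1, round up to i = 3. First occurrence in the window: #4 on 2032-08-30 (3×10 = 30 days in).
2032-10-16 is 77 days after the start; 77 ÷ 10 = 7 remainder 7. Last occurrence in the window: #8 on 2032-10-09.
Occurrences #4 through #8: 5 in total.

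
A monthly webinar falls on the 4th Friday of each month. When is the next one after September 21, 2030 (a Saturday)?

September 27, 2030

September 2030 starts on a Sunday; its first Friday is the 6th, so the 4th Friday is the 27th — September 27, 2030.
September 27, 2030 is after September 21, 2030, so that is the next one.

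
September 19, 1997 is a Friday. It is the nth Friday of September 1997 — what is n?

3rd

Day 19 falls in week ⌈19/7⌉ of the month.
Days 1–7 hold the 1st Friday, 8–14 the 2nd, 15–21 the 3rd, 22–28 the 4th, 29–31 the 5th.
19 is in the range for the 3rd.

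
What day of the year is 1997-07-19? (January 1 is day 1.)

Days in months before July: 31 + 28 + 31 + 30 + 31 + 30 = 181.
Plus 19 days into July → day 200.

200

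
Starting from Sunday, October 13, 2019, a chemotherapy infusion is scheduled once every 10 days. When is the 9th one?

The 9th occurrence is 8 intervals after the first: 8 × 10 = 80 days after October 13, 2019.
October has 31 days — 18 days to the end of October leaves 62.
November has 30 days (32 left).
December has 31 days (1 left).
1 day into January → January 1, 2020.

January 1, 2020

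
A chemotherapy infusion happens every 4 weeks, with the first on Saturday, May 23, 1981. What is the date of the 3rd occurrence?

July 18, 1981

The 3rd occurrence is 2 intervals after the first: 2 × 28 = 56 days after May 23, 1981.
May has 31 days — 8 days to the end of May leaves 48.
June has 30 days (18 left).
18 days into July → July 18, 1981.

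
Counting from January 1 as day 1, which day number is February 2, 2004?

Days in months before February: 31 = 31.
Plus 2 days into February → day 33.

33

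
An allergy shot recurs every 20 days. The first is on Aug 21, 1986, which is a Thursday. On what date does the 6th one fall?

The 6th occurrence is 5 intervals after the first: 5 × 20 = 100 days after Aug 21, 1986.
Aug has 31 days — 10 days to the end of Aug leaves 90.
Sep has 30 days (60 left).
Oct has 31 days (29 left).
29 days into Nov → Nov 29, 1986.

Nov 29, 1986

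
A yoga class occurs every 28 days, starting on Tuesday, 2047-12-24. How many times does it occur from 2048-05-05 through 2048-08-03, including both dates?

3

Occurrences land 28·i days after 2047-12-24 for i = 0, 1, 2, …
2048-05-05 is 133 days after the start; 133 ÷ 28 = 4 remainder 21; since the remainder is 21, round up to i = 5. First occurrence in the window: #6 on 2048-05-12 (5×28 = 140 days in).
2048-08-03 is 223 days after the start; 223 ÷ 28 = 7 remainder 27. Last occurrence in the window: #8 on 2048-07-07.
Occurrences #6 through #8: 3 in total.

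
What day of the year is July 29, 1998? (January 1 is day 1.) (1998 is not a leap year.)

Days in months before July: 31 + 28 + 31 + 30 + 31 + 30 = 181.
Plus 29 days into July → day 210.

210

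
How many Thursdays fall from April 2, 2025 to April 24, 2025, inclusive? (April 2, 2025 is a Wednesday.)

4

April 2, 2025 is a Wednesday; the first Thursday on or after it is April 3, 2025 (1 day later).
From April 3, 2025 to April 24, 2025 is 24 − 3 = 21 days.
21 ÷ 7 = 3 full weeks with remainder 0, so 3 more Thursdays after the first → 4.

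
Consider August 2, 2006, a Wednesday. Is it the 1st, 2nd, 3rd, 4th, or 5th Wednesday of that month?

Day 2 falls in week ⌈2/7⌉ of the month.
Days 1–7 hold the 1st Wednesday, 8–14 the 2nd, 15–21 the 3rd, 22–28 the 4th, 29–31 the 5th.
2 is in the range for the 1st.

1st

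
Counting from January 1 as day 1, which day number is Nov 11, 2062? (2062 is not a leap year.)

Days in months before Nov: 31 + 28 + 31 + 30 + 31 + 30 + 31 + 31 + 30 + 31 = 304.
Plus 11 days into Nov → day 315.

315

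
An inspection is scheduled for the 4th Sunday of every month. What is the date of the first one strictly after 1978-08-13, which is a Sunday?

August 1978 starts on a Tuesday; its first Sunday is the 6th, so the 4th Sunday is the 27th — 1978-08-27.
1978-08-27 is after 1978-08-13, so that is the next one.

1978-08-27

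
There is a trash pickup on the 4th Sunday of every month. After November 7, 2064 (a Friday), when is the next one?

November 23, 2064

November 2064 starts on a Saturday; its first Sunday is the 2nd, so the 4th Sunday is the 23rd — November 23, 2064.
November 23, 2064 is after November 7, 2064, so that is the next one.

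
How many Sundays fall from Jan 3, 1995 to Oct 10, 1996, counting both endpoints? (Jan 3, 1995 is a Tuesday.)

Jan 3, 1995 is a Tuesday; the first Sunday on or after it is Jan 8, 1995 (5 days later).
From Jan 8, 1995 to Oct 10, 1996: 357 + 284 = 641 days (rest of 1995, to Oct 10, 1996 in 1996).
641 ÷ 7 = 91 full weeks with remainder 4, so 91 more Sundays after the first → 92.

92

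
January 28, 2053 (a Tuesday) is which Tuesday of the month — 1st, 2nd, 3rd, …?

Day 28 falls in week ⌈28/7⌉ of the month.
Days 1–7 hold the 1st Tuesday, 8–14 the 2nd, 15–21 the 3rd, 22–28 the 4th, 29–31 the 5th.
28 is in the range for the 4th.

4th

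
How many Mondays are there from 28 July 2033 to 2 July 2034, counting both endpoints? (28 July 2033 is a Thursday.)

28 July 2033 is a Thursday; the first Monday on or after it is 1 August 2033 (4 days later).
From 1 August 2033 to 2 July 2034: 152 + 183 = 335 days (rest of 2033, to 2 July 2034 in 2034).
335 ÷ 7 = 47 full weeks with remainder 6, so 47 more Mondays after the first → 48.

48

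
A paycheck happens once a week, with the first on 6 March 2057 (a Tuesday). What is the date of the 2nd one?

The 2nd occurrence is 1 interval after the first: 1 × 7 = 7 days after 6 March 2057.
7 days later is 13 March 2057.

13 March 2057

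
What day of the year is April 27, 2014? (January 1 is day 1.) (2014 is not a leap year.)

Days in months before April: 31 + 28 + 31 = 90.
Plus 27 days into April → day 117.

117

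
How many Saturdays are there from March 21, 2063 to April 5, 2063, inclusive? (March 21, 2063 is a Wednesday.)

March 21, 2063 is a Wednesday; the first Saturday on or after it is March 24, 2063 (3 days later).
From March 24, 2063 to April 5, 2063: 7 + 5 = 12 days (rest of March, April).
12 ÷ 7 = 1 full weeks with remainder 5, so 1 more Saturdays after the first → 2.

2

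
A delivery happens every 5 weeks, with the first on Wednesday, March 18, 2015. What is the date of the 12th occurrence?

April 6, 2016

The 12th occurrence is 11 intervals after the first: 11 × 35 = 385 days after March 18, 2015.
March has 31 days — 13 days to the end of March leaves 372.
April has 30 days (342 left).
May has 31 days (311 left).
June has 30 days (281 left).
July has 31 days (250 left).
August has 31 days (219 left).
September has 30 days (189 left).
October has 31 days (158 left).
November has 30 days (128 left).
December has 31 days (97 left).
January has 31 days (66 left).
February has 29 days (37 left).
March has 31 days (6 left).
6 days into April → April 6, 2016.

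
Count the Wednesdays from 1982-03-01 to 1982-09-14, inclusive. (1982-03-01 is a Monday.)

28

1982-03-01 is a Monday; the first Wednesday on or after it is 1982-03-03 (2 days later).
From 1982-03-03 to 1982-09-14: 28 + 30 + 31 + 30 + 31 + 31 + 14 = 195 days (rest of March, April, May, June, July, August, September).
195 ÷ 7 = 27 full weeks with remainder 6, so 27 more Wednesdays after the first → 28.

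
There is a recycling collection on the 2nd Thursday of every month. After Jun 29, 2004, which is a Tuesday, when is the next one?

Jun 2004 starts on a Tuesday; its first Thursday is the 3rd, so the 2nd Thursday is the 10th — Jun 10, 2004.
That is not after Jun 29, 2004, so look at Jul 2004.
Jul 2004 starts on a Thursday; its first Thursday is the 1st, so the 2nd Thursday is the 8th — Jul 8, 2004.

Jul 8, 2004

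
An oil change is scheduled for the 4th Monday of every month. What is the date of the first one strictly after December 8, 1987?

December 1987 starts on a Tuesday; its first Monday is the 7th, so the 4th Monday is the 28th — December 28, 1987.
December 28, 1987 is after December 8, 1987, so that is the next one.

December 28, 1987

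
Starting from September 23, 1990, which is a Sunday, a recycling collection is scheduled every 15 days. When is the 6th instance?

December 7, 1990

The 6th occurrence is 5 intervals after the first: 5 × 15 = 75 days after September 23, 1990.
September has 30 days — 7 days to the end of September leaves 68.
October has 31 days (37 left).
November has 30 days (7 left).
7 days into December → December 7, 1990.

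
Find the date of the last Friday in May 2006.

May 26, 2006

May 2006 begins on a Monday, so the first Friday is May 5 (4 days later).
May 2006 has 31 days. Adding weeks: 5, 12, 19, 26 — the last one ≤ 31 is the 26th.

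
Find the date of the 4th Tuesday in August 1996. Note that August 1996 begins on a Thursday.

August 27, 1996

August 1996 begins on a Thursday, so the first Tuesday is August 6 (5 days later).
The 4th Tuesday is 3 weeks later: 6 + 21 = 27.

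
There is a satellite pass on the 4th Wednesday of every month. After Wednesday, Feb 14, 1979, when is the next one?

Feb 1979 starts on a Thursday; its first Wednesday is the 7th, so the 4th Wednesday is the 28th — Feb 28, 1979.
Feb 28, 1979 is after Feb 14, 1979, so that is the next one.

Feb 28, 1979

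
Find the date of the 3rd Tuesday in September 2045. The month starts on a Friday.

2045-09-19

September 2045 begins on a Friday, so the first Tuesday is September 5 (4 days later).
The 3rd Tuesday is 2 weeks later: 5 + 14 = 19.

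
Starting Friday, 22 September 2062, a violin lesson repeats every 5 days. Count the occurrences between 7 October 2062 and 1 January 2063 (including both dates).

Occurrences land 5·i days after 22 September 2062 for i = 0, 1, 2, …
7 October 2062 is 15 days after the start; 15 ÷ 5 = 3 remainder 0. First occurrence in the window: #4 on 7 October 2062 (3×5 = 15 days in).
1 January 2063 is 101 days after the start; 101 ÷ 5 = 20 remainder 1. Last occurrence in the window: #21 on 31 December 2062.
Occurrences #4 through #21: 18 in total.

18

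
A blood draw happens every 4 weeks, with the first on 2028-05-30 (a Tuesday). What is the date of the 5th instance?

2028-09-19

The 5th occurrence is 4 intervals after the first: 4 × 28 = 112 days after 2028-05-30.
May has 31 days — 1 day to the end of May leaves 111.
June has 30 days (81 left).
July has 31 days (50 left).
August has 31 days (19 left).
19 days into September → 2028-09-19.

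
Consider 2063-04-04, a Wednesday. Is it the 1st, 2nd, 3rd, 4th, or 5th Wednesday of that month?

Day 4 falls in week ⌈4/7⌉ of the month.
Days 1–7 hold the 1st Wednesday, 8–14 the 2nd, 15–21 the 3rd, 22–28 the 4th, 29–31 the 5th.
4 is in the range for the 1st.

1st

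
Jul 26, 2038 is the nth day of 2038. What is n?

207

Days in months before Jul: 31 + 28 + 31 + 30 + 31 + 30 = 181.
Plus 26 days into Jul → day 207.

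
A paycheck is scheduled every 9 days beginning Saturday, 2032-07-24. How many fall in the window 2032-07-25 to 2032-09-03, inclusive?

4

Occurrences land 9·i days after 2032-07-24 for i = 0, 1, 2, …
2032-07-25 is 1 day after the start; 1 ÷ 9 = 0 remainder 1; since the remainder is 1, round up to i = 1. First occurrence in the window: #2 on 2032-08-02 (1×9 = 9 days in).
2032-09-03 is 41 days after the start; 41 ÷ 9 = 4 remainder 5. Last occurrence in the window: #5 on 2032-08-29.
Occurrences #2 through #5: 4 in total.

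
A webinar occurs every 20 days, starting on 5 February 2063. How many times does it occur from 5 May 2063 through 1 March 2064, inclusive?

Occurrences land 20·i days after 5 February 2063 for i = 0, 1, 2, …
5 May 2063 is 89 days after the start; 89 ÷ 20 = 4 remainder 9; since the remainder is 9, round up to i = 5. First occurrence in the window: #6 on 16 May 2063 (5×20 = 100 days in).
1 March 2064 is 390 days after the start; 390 ÷ 20 = 19 remainder 10. Last occurrence in the window: #20 on 20 February 2064.
Occurrences #6 through #20: 15 in total.

15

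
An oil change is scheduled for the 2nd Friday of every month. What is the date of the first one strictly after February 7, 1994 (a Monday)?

February 11, 1994

February 1994 starts on a Tuesday; its first Friday is the 4th, so the 2nd Friday is the 11th — February 11, 1994.
February 11, 1994 is after February 7, 1994, so that is the next one.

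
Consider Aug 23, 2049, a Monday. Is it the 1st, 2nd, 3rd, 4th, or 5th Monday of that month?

4th

Day 23 falls in week ⌈23/7⌉ of the month.
Days 1–7 hold the 1st Monday, 8–14 the 2nd, 15–21 the 3rd, 22–28 the 4th, 29–31 the 5th.
23 is in the range for the 4th.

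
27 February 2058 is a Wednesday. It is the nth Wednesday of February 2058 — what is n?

Day 27 falls in week ⌈27/7⌉ of the month.
Days 1–7 hold the 1st Wednesday, 8–14 the 2nd, 15–21 the 3rd, 22–28 the 4th, 29–31 the 5th.
27 is in the range for the 4th.

4th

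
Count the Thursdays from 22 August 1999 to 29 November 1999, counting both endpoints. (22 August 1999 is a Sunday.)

14

22 August 1999 is a Sunday; the first Thursday on or after it is 26 August 1999 (4 days later).
From 26 August 1999 to 29 November 1999: 5 + 30 + 31 + 29 = 95 days (rest of August, September, October, November).
95 ÷ 7 = 13 full weeks with remainder 4, so 13 more Thursdays after the first → 14.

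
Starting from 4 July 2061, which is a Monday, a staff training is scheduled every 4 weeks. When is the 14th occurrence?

3 July 2062

The 14th occurrence is 13 intervals after the first: 13 × 28 = 364 days after 4 July 2061.
July has 31 days — 27 days to the end of July leaves 337.
August has 31 days (306 left).
September has 30 days (276 left).
October has 31 days (245 left).
November has 30 days (215 left).
December has 31 days (184 left).
January has 31 days (153 left).
February has 28 days (125 left).
March has 31 days (94 left).
April has 30 days (64 left).
May has 31 days (33 left).
June has 30 days (3 left).
3 days into July → 3 July 2062.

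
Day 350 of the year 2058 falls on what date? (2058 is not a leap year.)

16 December 2058

January has 31 days (350 − 31 = 319 remain).
February has 28 days (319 − 28 = 291 remain).
March has 31 days (291 − 31 = 260 remain).
April has 30 days (260 − 30 = 230 remain).
May has 31 days (230 − 31 = 199 remain).
June has 30 days (199 − 30 = 169 remain).
July has 31 days (169 − 31 = 138 remain).
August has 31 days (138 − 31 = 107 remain).
September has 30 days (107 − 30 = 77 remain).
October has 31 days (77 − 31 = 46 remain).
November has 30 days (46 − 30 = 16 remain).
16 into December → December 16.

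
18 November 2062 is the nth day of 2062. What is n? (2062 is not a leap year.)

322

Days in months before November: 31 + 28 + 31 + 30 + 31 + 30 + 31 + 31 + 30 + 31 = 304.
Plus 18 days into November → day 322.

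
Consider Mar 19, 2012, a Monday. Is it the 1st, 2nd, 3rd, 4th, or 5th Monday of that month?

3rd

Day 19 falls in week ⌈19/7⌉ of the month.
Days 1–7 hold the 1st Monday, 8–14 the 2nd, 15–21 the 3rd, 22–28 the 4th, 29–31 the 5th.
19 is in the range for the 3rd.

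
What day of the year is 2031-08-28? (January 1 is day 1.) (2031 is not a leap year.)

240

Days in months before August: 31 + 28 + 31 + 30 + 31 + 30 + 31 = 212.
Plus 28 days into August → day 240.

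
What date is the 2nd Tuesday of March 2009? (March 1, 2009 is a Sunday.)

March 10, 2009

March 2009 begins on a Sunday, so the first Tuesday is March 3 (2 days later).
The 2nd Tuesday is 1 weeks later: 3 + 7 = 10.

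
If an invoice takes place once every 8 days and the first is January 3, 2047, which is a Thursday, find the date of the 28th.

The 28th occurrence is 27 intervals after the first: 27 × 8 = 216 days after January 3, 2047.
January has 31 days — 28 days to the end of January leaves 188.
February has 28 days (160 left).
March has 31 days (129 left).
April has 30 days (99 left).
May has 31 days (68 left).
June has 30 days (38 left).
July has 31 days (7 left).
7 days into August → August 7, 2047.

August 7, 2047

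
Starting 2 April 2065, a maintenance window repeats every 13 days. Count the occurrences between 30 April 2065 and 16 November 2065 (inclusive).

Occurrences land 13·i days after 2 April 2065 for i = 0, 1, 2, …
30 April 2065 is 28 days after the start; 28 ÷ 13 = 2 remainder 2; since the remainder is 2, round up to i = 3. First occurrence in the window: #4 on 11 May 2065 (3×13 = 39 days in).
16 November 2065 is 228 days after the start; 228 ÷ 13 = 17 remainder 7. Last occurrence in the window: #18 on 9 November 2065.
Occurrences #4 through #18: 15 in total.

15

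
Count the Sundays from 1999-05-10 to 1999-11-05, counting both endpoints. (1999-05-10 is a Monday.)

25

1999-05-10 is a Monday; the first Sunday on or after it is 1999-05-16 (6 days later).
From 1999-05-16 to 1999-11-05: 15 + 30 + 31 + 31 + 30 + 31 + 5 = 173 days (rest of May, June, July, August, September, October, November).
173 ÷ 7 = 24 full weeks with remainder 5, so 24 more Sundays after the first → 25.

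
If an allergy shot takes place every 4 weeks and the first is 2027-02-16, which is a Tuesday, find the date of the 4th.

The 4th occurrence is 3 intervals after the first: 3 × 28 = 84 days after 2027-02-16.
February has 28 days — 12 days to the end of February leaves 72.
March has 31 days (41 left).
April has 30 days (11 left).
11 days into May → 2027-05-11.

2027-05-11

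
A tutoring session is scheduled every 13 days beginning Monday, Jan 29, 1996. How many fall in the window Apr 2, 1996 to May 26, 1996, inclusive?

5

Occurrences land 13·i days after Jan 29, 1996 for i = 0, 1, 2, …
Apr 2, 1996 is 64 days after the start; 64 ÷ 13 = 4 remainder 12; since the remainder is 12, round up to i = 5. First occurrence in the window: #6 on Apr 3, 1996 (5×13 = 65 days in).
May 26, 1996 is 118 days after the start; 118 ÷ 13 = 9 remainder 1. Last occurrence in the window: #10 on May 25, 1996.
Occurrences #6 through #10: 5 in total.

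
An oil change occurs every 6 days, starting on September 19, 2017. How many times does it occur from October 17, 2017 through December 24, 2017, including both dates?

Occurrences land 6·i days after September 19, 2017 for i = 0, 1, 2, …
October 17, 2017 is 28 days after the start; 28 ÷ 6 = 4 remainder 4; since the remainder is 4, round up to i = 5. First occurrence in the window: #6 on October 19, 2017 (5×6 = 30 days in).
December 24, 2017 is 96 days after the start; 96 ÷ 6 = 16 remainder 0. Last occurrence in the window: #17 on December 24, 2017.
Occurrences #6 through #17: 12 in total.

12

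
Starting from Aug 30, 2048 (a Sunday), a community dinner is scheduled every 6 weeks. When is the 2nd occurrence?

Oct 11, 2048

The 2nd occurrence is 1 interval after the first: 1 × 42 = 42 days after Aug 30, 2048.
Aug has 31 days — 1 day to the end of Aug leaves 41.
Sep has 30 days (11 left).
11 days into Oct → Oct 11, 2048.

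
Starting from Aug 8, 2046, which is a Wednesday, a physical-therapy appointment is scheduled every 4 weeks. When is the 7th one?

The 7th occurrence is 6 intervals after the first: 6 × 28 = 168 days after Aug 8, 2046.
Aug has 31 days — 23 days to the end of Aug leaves 145.
Sep has 30 days (115 left).
Oct has 31 days (84 left).
Nov has 30 days (54 left).
Dec has 31 days (23 left).
23 days into Jan → Jan 23, 2047.

Jan 23, 2047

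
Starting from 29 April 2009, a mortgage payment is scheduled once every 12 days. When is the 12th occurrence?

The 12th occurrence is 11 intervals after the first: 11 × 12 = 132 days after 29 April 2009.
April has 30 days — 1 day to the end of April leaves 131.
May has 31 days (100 left).
June has 30 days (70 left).
July has 31 days (39 left).
August has 31 days (8 left).
8 days into September → 8 September 2009.

8 September 2009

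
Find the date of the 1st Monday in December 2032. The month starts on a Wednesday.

December 6, 2032

December 2032 begins on a Wednesday, so the first Monday is December 6 (5 days later).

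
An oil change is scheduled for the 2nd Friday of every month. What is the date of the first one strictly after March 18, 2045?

April 14, 2045

March 2045 starts on a Wednesday; its first Friday is the 3rd, so the 2nd Friday is the 10th — March 10, 2045.
That is not after March 18, 2045, so look at April 2045.
April 2045 starts on a Saturday; its first Friday is the 7th, so the 2nd Friday is the 14th — April 14, 2045.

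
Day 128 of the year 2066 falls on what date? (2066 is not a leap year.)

January has 31 days (128 − 31 = 97 remain).
February has 28 days (97 − 28 = 69 remain).
March has 31 days (69 − 31 = 38 remain).
April has 30 days (38 − 30 = 8 remain).
8 into May → May 8.

2066-05-08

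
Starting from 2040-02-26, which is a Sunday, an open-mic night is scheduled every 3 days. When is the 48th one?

The 48th occurrence is 47 intervals after the first: 47 × 3 = 141 days after 2040-02-26.
February has 29 days — 3 days to the end of February leaves 138.
March has 31 days (107 left).
April has 30 days (77 left).
May has 31 days (46 left).
June has 30 days (16 left).
16 days into July → 2040-07-16.

2040-07-16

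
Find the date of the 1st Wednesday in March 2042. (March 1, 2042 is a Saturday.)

March 2042 begins on a Saturday, so the first Wednesday is March 5 (4 days later).

5 March 2042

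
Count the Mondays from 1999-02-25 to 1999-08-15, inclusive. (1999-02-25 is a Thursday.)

24

1999-02-25 is a Thursday; the first Monday on or after it is 1999-03-01 (4 days later).
From 1999-03-01 to 1999-08-15: 30 + 30 + 31 + 30 + 31 + 15 = 167 days (rest of March, April, May, June, July, August).
167 ÷ 7 = 23 full weeks with remainder 6, so 23 more Mondays after the first → 24.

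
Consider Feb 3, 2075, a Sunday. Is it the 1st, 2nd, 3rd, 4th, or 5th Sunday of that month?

1st

Day 3 falls in week ⌈3/7⌉ of the month.
Days 1–7 hold the 1st Sunday, 8–14 the 2nd, 15–21 the 3rd, 22–28 the 4th, 29–31 the 5th.
3 is in the range for the 1st.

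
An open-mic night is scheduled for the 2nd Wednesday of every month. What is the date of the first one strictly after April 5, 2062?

April 2062 starts on a Saturday; its first Wednesday is the 5th, so the 2nd Wednesday is the 12th — April 12, 2062.
April 12, 2062 is after April 5, 2062, so that is the next one.

April 12, 2062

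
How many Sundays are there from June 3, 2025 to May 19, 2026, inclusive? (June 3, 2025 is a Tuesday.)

50

June 3, 2025 is a Tuesday; the first Sunday on or after it is June 8, 2025 (5 days later).
From June 8, 2025 to May 19, 2026: 206 + 139 = 345 days (rest of 2025, to May 19, 2026 in 2026).
345 ÷ 7 = 49 full weeks with remainder 2, so 49 more Sundays after the first → 50.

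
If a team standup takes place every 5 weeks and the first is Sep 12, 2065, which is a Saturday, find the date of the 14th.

Dec 11, 2066

The 14th occurrence is 13 intervals after the first: 13 × 35 = 455 days after Sep 12, 2065.
Sep has 30 days — 18 days to the end of Sep leaves 437.
From end of Sep to end of 2065 is 92 days (345 left).
Jan has 31 days (314 left).
Feb has 28 days (286 left).
Mar has 31 days (255 left).
Apr has 30 days (225 left).
May has 31 days (194 left).
Jun has 30 days (164 left).
Jul has 31 days (133 left).
Aug has 31 days (102 left).
Sep has 30 days (72 left).
Oct has 31 days (41 left).
Nov has 30 days (11 left).
11 days into Dec → Dec 11, 2066.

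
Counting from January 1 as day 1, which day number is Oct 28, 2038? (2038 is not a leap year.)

Days in months before Oct: 31 + 28 + 31 + 30 + 31 + 30 + 31 + 31 + 30 = 273.
Plus 28 days into Oct → day 301.

301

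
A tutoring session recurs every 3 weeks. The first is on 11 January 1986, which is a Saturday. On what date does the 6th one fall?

26 April 1986

The 6th occurrence is 5 intervals after the first: 5 × 21 = 105 days after 11 January 1986.
January has 31 days — 20 days to the end of January leaves 85.
February has 28 days (57 left).
March has 31 days (26 left).
26 days into April → 26 April 1986.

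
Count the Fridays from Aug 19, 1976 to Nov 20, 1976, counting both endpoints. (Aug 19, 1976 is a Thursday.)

14

Aug 19, 1976 is a Thursday; the first Friday on or after it is Aug 20, 1976 (1 day later).
From Aug 20, 1976 to Nov 20, 1976: 11 + 30 + 31 + 20 = 92 days (rest of Aug, Sep, Oct, Nov).
92 ÷ 7 = 13 full weeks with remainder 1, so 13 more Fridays after the first → 14.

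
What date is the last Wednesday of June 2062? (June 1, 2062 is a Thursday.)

June 2062 begins on a Thursday, so the first Wednesday is June 7 (6 days later).
June 2062 has 30 days. Adding weeks: 7, 14, 21, 28 — the last one ≤ 30 is the 28th.

June 28, 2062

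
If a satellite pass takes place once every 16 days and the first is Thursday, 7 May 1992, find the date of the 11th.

The 11th occurrence is 10 intervals after the first: 10 × 16 = 160 days after 7 May 1992.
May has 31 days — 24 days to the end of May leaves 136.
June has 30 days (106 left).
July has 31 days (75 left).
August has 31 days (44 left).
September has 30 days (14 left).
14 days into October → 14 October 1992.

14 October 1992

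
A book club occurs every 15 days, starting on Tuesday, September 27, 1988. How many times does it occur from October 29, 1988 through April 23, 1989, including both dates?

Occurrences land 15·i days after September 27, 1988 for i = 0, 1, 2, …
October 29, 1988 is 32 days after the start; 32 ÷ 15 = 2 remainder 2; since the remainder is 2, round up to i = 3. First occurrence in the window: #4 on November 11, 1988 (3×15 = 45 days in).
April 23, 1989 is 208 days after the start; 208 ÷ 15 = 13 remainder 13. Last occurrence in the window: #14 on April 10, 1989.
Occurrences #4 through #14: 11 in total.

11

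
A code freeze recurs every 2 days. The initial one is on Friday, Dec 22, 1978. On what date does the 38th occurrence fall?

Mar 6, 1979

The 38th occurrence is 37 intervals after the first: 37 × 2 = 74 days after Dec 22, 1978.
Dec has 31 days — 9 days to the end of Dec leaves 65.
Jan has 31 days (34 left).
Feb has 28 days (6 left).
6 days into Mar → Mar 6, 1979.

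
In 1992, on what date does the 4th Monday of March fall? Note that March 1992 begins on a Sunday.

March 1992 begins on a Sunday, so the first Monday is March 2 (1 day later).
The 4th Monday is 3 weeks later: 2 + 21 = 23.

1992-03-23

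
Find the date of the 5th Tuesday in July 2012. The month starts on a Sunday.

31 July 2012

July 2012 begins on a Sunday, so the first Tuesday is July 3 (2 days later).
The 5th Tuesday is 4 weeks later: 3 + 28 = 31.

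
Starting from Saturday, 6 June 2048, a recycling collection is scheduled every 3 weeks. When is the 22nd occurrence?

The 22nd occurrence is 21 intervals after the first: 21 × 21 = 441 days after 6 June 2048.
June has 30 days — 24 days to the end of June leaves 417.
From end of June to end of 2048 is 184 days (233 left).
January has 31 days (202 left).
February has 28 days (174 left).
March has 31 days (143 left).
April has 30 days (113 left).
May has 31 days (82 left).
June has 30 days (52 left).
July has 31 days (21 left).
21 days into August → 21 August 2049.

21 August 2049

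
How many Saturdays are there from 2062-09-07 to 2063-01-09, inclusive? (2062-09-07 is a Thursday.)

18

2062-09-07 is a Thursday; the first Saturday on or after it is 2062-09-09 (2 days later).
From 2062-09-09 to 2063-01-09: 21 + 31 + 30 + 31 + 9 = 122 days (rest of September, October, November, December, January).
122 ÷ 7 = 17 full weeks with remainder 3, so 17 more Saturdays after the first → 18.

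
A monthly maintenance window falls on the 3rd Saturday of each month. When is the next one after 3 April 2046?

21 April 2046

April 2046 starts on a Sunday; its first Saturday is the 7th, so the 3rd Saturday is the 21st — 21 April 2046.
21 April 2046 is after 3 April 2046, so that is the next one.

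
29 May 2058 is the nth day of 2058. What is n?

149

Days in months before May: 31 + 28 + 31 + 30 = 120.
Plus 29 days into May → day 149.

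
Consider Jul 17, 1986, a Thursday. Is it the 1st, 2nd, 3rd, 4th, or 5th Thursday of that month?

Day 17 falls in week ⌈17/7⌉ of the month.
Days 1–7 hold the 1st Thursday, 8–14 the 2nd, 15–21 the 3rd, 22–28 the 4th, 29–31 the 5th.
17 is in the range for the 3rd.

3rd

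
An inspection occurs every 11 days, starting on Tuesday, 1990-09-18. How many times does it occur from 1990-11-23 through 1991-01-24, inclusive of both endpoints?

Occurrences land 11·i days after 1990-09-18 for i = 0, 1, 2, …
1990-11-23 is 66 days after the start; 66 ÷ 11 = 6 remainder 0. First occurrence in the window: #7 on 1990-11-23 (6×11 = 66 days in).
1991-01-24 is 128 days after the start; 128 ÷ 11 = 11 remainder 7. Last occurrence in the window: #12 on 1991-01-17.
Occurrences #7 through #12: 6 in total.

6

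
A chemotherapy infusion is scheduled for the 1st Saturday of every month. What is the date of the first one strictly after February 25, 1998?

February 1998 starts on a Sunday, so its 1st Saturday is February 7, 1998 (6 days in).
That is not after February 25, 1998, so look at March 1998.
March 1998 starts on a Sunday, so its 1st Saturday is March 7, 1998 (6 days in).

March 7, 1998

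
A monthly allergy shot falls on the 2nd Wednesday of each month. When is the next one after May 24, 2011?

May 2011 starts on a Sunday; its first Wednesday is the 4th, so the 2nd Wednesday is the 11th — May 11, 2011.
That is not after May 24, 2011, so look at Jun 2011.
Jun 2011 starts on a Wednesday; its first Wednesday is the 1st, so the 2nd Wednesday is the 8th — Jun 8, 2011.

Jun 8, 2011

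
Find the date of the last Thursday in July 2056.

July 27, 2056

July 2056 begins on a Saturday, so the first Thursday is July 6 (5 days later).
July 2056 has 31 days. Adding weeks: 6, 13, 20, 27 — the last one ≤ 31 is the 27th.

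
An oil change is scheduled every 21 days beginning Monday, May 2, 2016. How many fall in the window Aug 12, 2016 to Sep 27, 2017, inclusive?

20

Occurrences land 21·i days after May 2, 2016 for i = 0, 1, 2, …
Aug 12, 2016 is 102 days after the start; 102 ÷ 21 = 4 remainder 18; since the remainder is 18, round up to i = 5. First occurrence in the window: #6 on Aug 15, 2016 (5×21 = 105 days in).
Sep 27, 2017 is 513 days after the start; 513 ÷ 21 = 24 remainder 9. Last occurrence in the window: #25 on Sep 18, 2017.
Occurrences #6 through #25: 20 in total.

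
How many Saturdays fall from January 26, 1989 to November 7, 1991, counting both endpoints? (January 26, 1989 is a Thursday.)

January 26, 1989 is a Thursday; the first Saturday on or after it is January 28, 1989 (2 days later).
From January 28, 1989 to November 7, 1991: 337 + 365 + 311 = 1013 days (rest of 1989, 1990, to November 7, 1991 in 1991).
1013 ÷ 7 = 144 full weeks with remainder 5, so 144 more Saturdays after the first → 145.

145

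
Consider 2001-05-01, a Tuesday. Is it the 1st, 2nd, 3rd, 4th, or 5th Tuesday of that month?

1st

Day 1 falls in week ⌈1/7⌉ of the month.
Days 1–7 hold the 1st Tuesday, 8–14 the 2nd, 15–21 the 3rd, 22–28 the 4th, 29–31 the 5th.
1 is in the range for the 1st.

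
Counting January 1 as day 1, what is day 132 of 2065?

May 12, 2065

January has 31 days (132 − 31 = 101 remain).
February has 28 days (101 − 28 = 73 remain).
March has 31 days (73 − 31 = 42 remain).
April has 30 days (42 − 30 = 12 remain).
12 into May → May 12.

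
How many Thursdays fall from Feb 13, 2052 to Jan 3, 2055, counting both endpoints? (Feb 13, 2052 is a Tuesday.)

151

Feb 13, 2052 is a Tuesday; the first Thursday on or after it is Feb 15, 2052 (2 days later).
From Feb 15, 2052 to Jan 3, 2055: 320 + 365 + 365 + 3 = 1053 days (rest of 2052, 2053, 2054, to Jan 3, 2055 in 2055).
1053 ÷ 7 = 150 full weeks with remainder 3, so 150 more Thursdays after the first → 151.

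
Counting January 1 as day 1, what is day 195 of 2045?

14 July 2045

January has 31 days (195 − 31 = 164 remain).
February has 28 days (164 − 28 = 136 remain).
March has 31 days (136 − 31 = 105 remain).
April has 30 days (105 − 30 = 75 remain).
May has 31 days (75 − 31 = 44 remain).
June has 30 days (44 − 30 = 14 remain).
14 into July → July 14.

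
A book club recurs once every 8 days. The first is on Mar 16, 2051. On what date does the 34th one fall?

The 34th occurrence is 33 intervals after the first: 33 × 8 = 264 days after Mar 16, 2051.
Mar has 31 days — 15 days to the end of Mar leaves 249.
Apr has 30 days (219 left).
May has 31 days (188 left).
Jun has 30 days (158 left).
Jul has 31 days (127 left).
Aug has 31 days (96 left).
Sep has 30 days (66 left).
Oct has 31 days (35 left).
Nov has 30 days (5 left).
5 days into Dec → Dec 5, 2051.

Dec 5, 2051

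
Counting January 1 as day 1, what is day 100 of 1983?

1983-04-10

January has 31 days (100 − 31 = 69 remain).
February has 28 days (69 − 28 = 41 remain).
March has 31 days (41 − 31 = 10 remain).
10 into April → April 10.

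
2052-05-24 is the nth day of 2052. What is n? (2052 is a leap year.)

Days in months before May: 31 + 29 + 31 + 30 = 121.
Plus 24 days into May → day 145.

145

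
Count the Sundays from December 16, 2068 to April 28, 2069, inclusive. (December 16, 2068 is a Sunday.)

December 16, 2068 is a Sunday; the first Sunday on or after it is December 16, 2068.
From December 16, 2068 to April 28, 2069: 15 + 31 + 28 + 31 + 28 = 133 days (rest of December, January, February, March, April).
133 ÷ 7 = 19 full weeks with remainder 0, so 19 more Sundays after the first → 20.

20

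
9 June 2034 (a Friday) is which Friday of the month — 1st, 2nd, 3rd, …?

Day 9 falls in week ⌈9/7⌉ of the month.
Days 1–7 hold the 1st Friday, 8–14 the 2nd, 15–21 the 3rd, 22–28 the 4th, 29–31 the 5th.
9 is in the range for the 2nd.

2nd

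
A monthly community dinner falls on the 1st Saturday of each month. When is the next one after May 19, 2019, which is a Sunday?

Jun 1, 2019

May 2019 starts on a Wednesday, so its 1st Saturday is May 4, 2019 (3 days in).
That is not after May 19, 2019, so look at Jun 2019.
Jun 2019 starts on a Saturday, so its 1st Saturday is Jun 1, 2019.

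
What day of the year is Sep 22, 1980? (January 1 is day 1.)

266

Days in months before Sep: 31 + 29 + 31 + 30 + 31 + 30 + 31 + 31 = 244.
Plus 22 days into Sep → day 266.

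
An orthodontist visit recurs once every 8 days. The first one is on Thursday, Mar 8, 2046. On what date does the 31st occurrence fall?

Nov 3, 2046

The 31st occurrence is 30 intervals after the first: 30 × 8 = 240 days after Mar 8, 2046.
Mar has 31 days — 23 days to the end of Mar leaves 217.
Apr has 30 days (187 left).
May has 31 days (156 left).
Jun has 30 days (126 left).
Jul has 31 days (95 left).
Aug has 31 days (64 left).
Sep has 30 days (34 left).
Oct has 31 days (3 left).
3 days into Nov → Nov 3, 2046.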